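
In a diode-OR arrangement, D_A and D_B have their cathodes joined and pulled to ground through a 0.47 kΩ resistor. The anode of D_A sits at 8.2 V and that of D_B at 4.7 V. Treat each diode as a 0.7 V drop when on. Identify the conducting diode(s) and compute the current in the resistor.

Assume both conduct. Then node N would need to be at both 8.2−0.7 = 7.5 V and 4.7−0.7 = 4 V, which is impossible.
Assume only D_A conducts: V_N = 8.2 − 0.7 = 7.5 V, so I_R = 7.5/0.47 = 16 mA.
Check D_B: its anode-to-cathode voltage is 4.7 − 7.5 = -2.8 V < 0.7 V, so it is off. The assumption is consistent.

Only D_A conducts; I_R ≈ 16 mA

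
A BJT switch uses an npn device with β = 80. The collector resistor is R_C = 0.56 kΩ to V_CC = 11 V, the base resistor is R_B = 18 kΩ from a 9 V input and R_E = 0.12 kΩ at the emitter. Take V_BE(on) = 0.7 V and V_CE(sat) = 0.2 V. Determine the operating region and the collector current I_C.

Assume active: I_B = (9 − 0.7)/(18 + 81×0.12) = 0.299 mA, I_C = β·I_B = 24 mA.
Then V_CE = 11 − 24×0.56 − 24.3×0.12 = -5.32 V < 0.2 V — the active assumption fails.
Re-solve with V_CE = 0.2 V. KCL at the emitter: V_E/R_E = (V_BB−0.7−V_E)/R_B + (V_CC−0.2−V_E)/R_C, giving V_E = 1.94 V.
I_C = (V_CC − 0.2 − V_E)/R_C = (10.8 − 1.94)/0.56 = 15.8 mA.
Check: I_B = (8.3 − 1.94)/18 = 0.353 mA, and β·I_B = 28.3 mA > I_C, confirming saturation.

saturation; I_C ≈ 16 mA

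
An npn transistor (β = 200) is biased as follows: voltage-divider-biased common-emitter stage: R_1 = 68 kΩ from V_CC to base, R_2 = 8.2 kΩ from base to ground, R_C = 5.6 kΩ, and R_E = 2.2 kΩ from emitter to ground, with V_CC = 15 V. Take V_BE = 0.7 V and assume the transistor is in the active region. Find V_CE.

V_CE ≈ 12 V

Thevenize the base divider: V_Th = V_CC·R_2/(R_1+R_2) = 15×8.2/76.2 = 1.61 V, R_Th = R_1‖R_2 = 7.32 kΩ.
Base-emitter loop: V_Th = I_B·R_Th + V_BE + (β+1)I_B·R_E, so I_B = (1.61 − 0.7) / (7.32 + 201×2.2) = 0.00203 mA.
I_C = β·I_B = 200×0.00203 = 0.407 mA, and I_E = (β+1)I_B = 0.409 mA.
V_CE = V_CC − I_C·R_C − I_E·R_E = 15 − 0.407×5.6 − 0.409×2.2 = 11.8 V.
V_CE = 11.8 V > 0.2 V confirms active-region operation.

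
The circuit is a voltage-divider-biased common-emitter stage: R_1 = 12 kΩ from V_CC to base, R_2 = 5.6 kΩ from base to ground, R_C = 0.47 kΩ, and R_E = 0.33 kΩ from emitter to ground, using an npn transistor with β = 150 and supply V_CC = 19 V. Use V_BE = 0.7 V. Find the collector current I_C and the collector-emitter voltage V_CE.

I_C ≈ 15 mA, V_CE ≈ 7 V

Thevenize the base divider: V_Th = V_CC·R_2/(R_1+R_2) = 19×5.6/17.6 = 6.05 V, R_Th = R_1‖R_2 = 3.82 kΩ.
Base-emitter loop: V_Th = I_B·R_Th + V_BE + (β+1)I_B·R_E, so I_B = (6.05 − 0.7) / (3.82 + 151×0.33) = 0.0996 mA.
I_C = β·I_B = 150×0.0996 = 14.9 mA, and I_E = (β+1)I_B = 15 mA.
V_CE = V_CC − I_C·R_C − I_E·R_E = 19 − 14.9×0.47 − 15×0.33 = 7.01 V.
V_CE = 7.01 V > 0.2 V confirms active-region operation.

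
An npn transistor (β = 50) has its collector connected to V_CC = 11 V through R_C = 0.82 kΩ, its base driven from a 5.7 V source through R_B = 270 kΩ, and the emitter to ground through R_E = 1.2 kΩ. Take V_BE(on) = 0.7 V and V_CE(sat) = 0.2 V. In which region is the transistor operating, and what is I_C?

Assume active. Base-emitter loop: I_B = (V_BB − V_BE)/(R_B + (β+1)R_E) = (5.7 − 0.7)/(270 + 51×1.2) = 0.0151 mA.
I_C = β·I_B = 50×0.0151 = 0.755 mA.
V_CE = V_CC − I_C·R_C − I_E·R_E = 11 − 0.755×0.82 − 0.77×1.2 = 9.46 V > V_CE(sat), so the active-region assumption holds.

active; I_C ≈ 0.75 mA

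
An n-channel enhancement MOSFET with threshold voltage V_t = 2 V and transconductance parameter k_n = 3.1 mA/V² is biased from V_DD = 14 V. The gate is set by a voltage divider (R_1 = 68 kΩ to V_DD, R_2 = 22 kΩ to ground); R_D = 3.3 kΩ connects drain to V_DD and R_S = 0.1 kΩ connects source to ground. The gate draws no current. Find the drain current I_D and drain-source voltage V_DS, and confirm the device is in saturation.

I_D ≈ 2.2 mA, V_DS ≈ 6.4 V

V_G = V_DD·R_2/(R_1+R_2) = 14×22/90 = 3.42 V.
Assume saturation: I_D = (k_n/2)(V_GS − V_t)² with V_GS = V_G − I_D·R_S = 3.42 − 0.1·I_D.
Substituting gives 0.0155·I_D² − 1.44·I_D + 3.14 = 0, with roots I_D = 2.23 or 90.7 mA.
The root I_D = 90.7 mA gives V_GS = -5.65 V ≤ V_t, so take I_D = 2.23 mA.
Then V_GS = 3.2 V and V_DS = V_DD − I_D(R_D+R_S) = 14 − 2.23×3.4 = 6.42 V.
Saturation requires V_DS ≥ V_GS − V_t = 1.2 V; 6.42 ≥ 1.2 ✓.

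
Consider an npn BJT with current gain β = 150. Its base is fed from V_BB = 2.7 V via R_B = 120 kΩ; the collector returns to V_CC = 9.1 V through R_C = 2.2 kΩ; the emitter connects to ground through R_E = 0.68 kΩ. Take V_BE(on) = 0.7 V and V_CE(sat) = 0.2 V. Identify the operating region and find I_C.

active; I_C ≈ 1.3 mA

Assume active. Base-emitter loop: I_B = (V_BB − V_BE)/(R_B + (β+1)R_E) = (2.7 − 0.7)/(120 + 151×0.68) = 0.00898 mA.
I_C = β·I_B = 150×0.00898 = 1.35 mA.
V_CE = V_CC − I_C·R_C − I_E·R_E = 9.1 − 1.35×2.2 − 1.36×0.68 = 5.21 V > V_CE(sat), so the active-region assumption holds.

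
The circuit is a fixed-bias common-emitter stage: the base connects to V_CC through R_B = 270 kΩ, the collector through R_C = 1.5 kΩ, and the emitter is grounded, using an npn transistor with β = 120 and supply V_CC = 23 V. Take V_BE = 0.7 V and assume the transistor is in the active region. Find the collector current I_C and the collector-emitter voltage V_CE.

Base loop: V_CC = I_B·R_B + V_BE, so I_B = (23 − 0.7)/270 kΩ = 0.0826 mA.
In the active region I_C = β·I_B = 120 × 0.0826 = 9.91 mA.
Collector loop: V_CE = V_CC − I_C·R_C = 23 − 9.91×1.5 = 8.13 V.
Since V_CE = 8.13 V > V_CE(sat) ≈ 0.2 V, the transistor is in the active region as assumed.

I_C ≈ 9.9 mA, V_CE ≈ 8.1 V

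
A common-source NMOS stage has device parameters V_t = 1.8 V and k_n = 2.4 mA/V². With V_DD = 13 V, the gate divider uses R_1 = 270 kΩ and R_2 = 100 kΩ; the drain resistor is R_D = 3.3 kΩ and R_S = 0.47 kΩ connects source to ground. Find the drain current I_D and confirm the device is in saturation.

V_G = V_DD·R_2/(R_1+R_2) = 13×100/370 = 3.51 V.
Assume saturation: I_D = (k_n/2)(V_GS − V_t)² with V_GS = V_G − I_D·R_S = 3.51 − 0.47·I_D.
Substituting gives 0.265·I_D² − 2.93·I_D + 3.52 = 0, with roots I_D = 1.37 or 9.69 mA.
The root I_D = 9.69 mA gives V_GS = -1.04 V ≤ V_t, so take I_D = 1.37 mA.
Then V_GS = 2.87 V and V_DS = V_DD − I_D(R_D+R_S) = 13 − 1.37×3.77 = 7.83 V.
Saturation requires V_DS ≥ V_GS − V_t = 1.07 V; 7.83 ≥ 1.07 ✓.

I_D ≈ 1.4 mA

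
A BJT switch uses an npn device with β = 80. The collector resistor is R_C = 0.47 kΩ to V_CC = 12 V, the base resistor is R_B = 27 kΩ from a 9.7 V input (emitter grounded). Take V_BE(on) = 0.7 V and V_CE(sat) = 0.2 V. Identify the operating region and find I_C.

saturation; I_C ≈ 25 mA

Assume active: I_B = (9.7 − 0.7)/27 = 0.333 mA, giving I_C = β·I_B = 26.7 mA.
But then V_CE = 12 − 26.7×0.47 = -0.533 V < V_CE(sat) = 0.2 V — impossible in the active region.
So the transistor is saturated. With V_CE = 0.2 V, I_C = (V_CC − 0.2)/R_C = 11.8/0.47 = 25.1 mA.
Check: β·I_B = 26.7 mA > I_C = 25.1 mA, confirming saturation.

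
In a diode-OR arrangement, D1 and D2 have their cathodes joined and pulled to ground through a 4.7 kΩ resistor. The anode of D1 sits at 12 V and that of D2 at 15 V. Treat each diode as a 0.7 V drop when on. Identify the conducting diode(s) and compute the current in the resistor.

Only D2 conducts; I_R ≈ 3 mA

Assume both conduct. Then node N would need to be at both 12−0.7 = 11.3 V and 15−0.7 = 14.3 V, which is impossible.
Assume only D2 conducts: V_N = 15 − 0.7 = 14.3 V, so I_R = 14.3/4.7 = 3.04 mA.
Check D1: its anode-to-cathode voltage is 12 − 14.3 = -2.3 V < 0.7 V, so it is off. The assumption is consistent.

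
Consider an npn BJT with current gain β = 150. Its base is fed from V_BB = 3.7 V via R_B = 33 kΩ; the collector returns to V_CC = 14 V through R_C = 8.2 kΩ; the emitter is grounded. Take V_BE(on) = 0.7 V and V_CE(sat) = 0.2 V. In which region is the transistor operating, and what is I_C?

saturation; I_C ≈ 1.7 mA

Assume active: I_B = (3.7 − 0.7)/33 = 0.0909 mA, giving I_C = β·I_B = 13.6 mA.
But then V_CE = 14 − 13.6×8.2 = -97.8 V < V_CE(sat) = 0.2 V — impossible in the active region.
So the transistor is saturated. With V_CE = 0.2 V, I_C = (V_CC − 0.2)/R_C = 13.8/8.2 = 1.68 mA.
Check: β·I_B = 13.6 mA > I_C = 1.68 mA, confirming saturation.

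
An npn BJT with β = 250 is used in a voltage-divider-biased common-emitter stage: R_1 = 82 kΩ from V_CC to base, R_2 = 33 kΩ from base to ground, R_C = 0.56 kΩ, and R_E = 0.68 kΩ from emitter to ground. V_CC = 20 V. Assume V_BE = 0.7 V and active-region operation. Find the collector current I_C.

I_C ≈ 6.5 mA

Thevenize the base divider: V_Th = V_CC·R_2/(R_1+R_2) = 20×33/115 = 5.74 V, R_Th = R_1‖R_2 = 23.5 kΩ.
Base-emitter loop: V_Th = I_B·R_Th + V_BE + (β+1)I_B·R_E, so I_B = (5.74 − 0.7) / (23.5 + 251×0.68) = 0.0259 mA.
I_C = β·I_B = 250×0.0259 = 6.49 mA, and I_E = (β+1)I_B = 6.51 mA.
V_CE = V_CC − I_C·R_C − I_E·R_E = 20 − 6.49×0.56 − 6.51×0.68 = 11.9 V.
V_CE = 11.9 V > 0.2 V confirms active-region operation.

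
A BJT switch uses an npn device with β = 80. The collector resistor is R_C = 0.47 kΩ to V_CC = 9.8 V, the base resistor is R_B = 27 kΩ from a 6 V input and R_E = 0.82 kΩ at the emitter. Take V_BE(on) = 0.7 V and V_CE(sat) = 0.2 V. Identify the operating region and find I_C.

active; I_C ≈ 4.5 mA

Assume active. Base-emitter loop: I_B = (V_BB − V_BE)/(R_B + (β+1)R_E) = (6 − 0.7)/(27 + 81×0.82) = 0.0567 mA.
I_C = β·I_B = 80×0.0567 = 4.54 mA.
V_CE = V_CC − I_C·R_C − I_E·R_E = 9.8 − 4.54×0.47 − 4.6×0.82 = 3.9 V > V_CE(sat), so the active-region assumption holds.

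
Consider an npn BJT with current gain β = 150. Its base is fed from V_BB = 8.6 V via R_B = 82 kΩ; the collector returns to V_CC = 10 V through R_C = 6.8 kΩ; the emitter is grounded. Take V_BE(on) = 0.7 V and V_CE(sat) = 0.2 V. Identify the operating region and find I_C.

Assume active: I_B = (8.6 − 0.7)/82 = 0.0963 mA, giving I_C = β·I_B = 14.5 mA.
But then V_CE = 10 − 14.5×6.8 = -88.3 V < V_CE(sat) = 0.2 V — impossible in the active region.
So the transistor is saturated. With V_CE = 0.2 V, I_C = (V_CC − 0.2)/R_C = 9.8/6.8 = 1.44 mA.
Check: β·I_B = 14.5 mA > I_C = 1.44 mA, confirming saturation.

saturation; I_C ≈ 1.4 mA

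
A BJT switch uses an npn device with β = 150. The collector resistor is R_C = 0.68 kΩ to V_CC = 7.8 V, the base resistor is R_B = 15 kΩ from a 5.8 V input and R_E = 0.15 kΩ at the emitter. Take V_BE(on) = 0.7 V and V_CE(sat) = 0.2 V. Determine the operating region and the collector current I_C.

Assume active: I_B = (5.8 − 0.7)/(15 + 151×0.15) = 0.135 mA, I_C = β·I_B = 20.3 mA.
Then V_CE = 7.8 − 20.3×0.68 − 20.5×0.15 = -9.08 V < 0.2 V — the active assumption fails.
Re-solve with V_CE = 0.2 V. KCL at the emitter: V_E/R_E = (V_BB−0.7−V_E)/R_B + (V_CC−0.2−V_E)/R_C, giving V_E = 1.4 V.
I_C = (V_CC − 0.2 − V_E)/R_C = (7.6 − 1.4)/0.68 = 9.11 mA.
Check: I_B = (5.1 − 1.4)/15 = 0.246 mA, and β·I_B = 37 mA > I_C, confirming saturation.

saturation; I_C ≈ 9.1 mA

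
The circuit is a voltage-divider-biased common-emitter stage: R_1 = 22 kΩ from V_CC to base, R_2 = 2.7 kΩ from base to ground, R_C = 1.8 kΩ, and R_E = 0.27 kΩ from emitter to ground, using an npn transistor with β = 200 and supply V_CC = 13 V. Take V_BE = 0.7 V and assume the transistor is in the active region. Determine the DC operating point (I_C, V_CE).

I_C ≈ 2.5 mA, V_CE ≈ 7.7 V

Thevenize the base divider: V_Th = V_CC·R_2/(R_1+R_2) = 13×2.7/24.7 = 1.42 V, R_Th = R_1‖R_2 = 2.4 kΩ.
Base-emitter loop: V_Th = I_B·R_Th + V_BE + (β+1)I_B·R_E, so I_B = (1.42 − 0.7) / (2.4 + 201×0.27) = 0.0127 mA.
I_C = β·I_B = 200×0.0127 = 2.54 mA, and I_E = (β+1)I_B = 2.56 mA.
V_CE = V_CC − I_C·R_C − I_E·R_E = 13 − 2.54×1.8 − 2.56×0.27 = 7.73 V.
V_CE = 7.73 V > 0.2 V confirms active-region operation.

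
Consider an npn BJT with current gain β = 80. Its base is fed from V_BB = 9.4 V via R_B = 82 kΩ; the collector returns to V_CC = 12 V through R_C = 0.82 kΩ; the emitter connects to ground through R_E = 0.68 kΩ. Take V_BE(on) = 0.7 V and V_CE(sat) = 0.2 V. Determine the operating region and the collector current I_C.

active; I_C ≈ 5.1 mA

Assume active. Base-emitter loop: I_B = (V_BB − V_BE)/(R_B + (β+1)R_E) = (9.4 − 0.7)/(82 + 81×0.68) = 0.0635 mA.
I_C = β·I_B = 80×0.0635 = 5.08 mA.
V_CE = V_CC − I_C·R_C − I_E·R_E = 12 − 5.08×0.82 − 5.14×0.68 = 4.34 V > V_CE(sat), so the active-region assumption holds.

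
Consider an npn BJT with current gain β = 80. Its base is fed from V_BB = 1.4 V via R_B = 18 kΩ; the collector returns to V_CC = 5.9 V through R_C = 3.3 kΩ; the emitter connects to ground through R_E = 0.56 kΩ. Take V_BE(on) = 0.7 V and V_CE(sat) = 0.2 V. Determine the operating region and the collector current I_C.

active; I_C ≈ 0.88 mA

Assume active. Base-emitter loop: I_B = (V_BB − V_BE)/(R_B + (β+1)R_E) = (1.4 − 0.7)/(18 + 81×0.56) = 0.011 mA.
I_C = β·I_B = 80×0.011 = 0.884 mA.
V_CE = V_CC − I_C·R_C − I_E·R_E = 5.9 − 0.884×3.3 − 0.895×0.56 = 2.48 V > V_CE(sat), so the active-region assumption holds.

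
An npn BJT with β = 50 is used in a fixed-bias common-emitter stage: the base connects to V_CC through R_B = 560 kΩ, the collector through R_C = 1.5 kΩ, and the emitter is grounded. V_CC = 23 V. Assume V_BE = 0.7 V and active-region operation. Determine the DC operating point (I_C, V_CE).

Base loop: V_CC = I_B·R_B + V_BE, so I_B = (23 − 0.7)/560 kΩ = 0.0398 mA.
In the active region I_C = β·I_B = 50 × 0.0398 = 1.99 mA.
Collector loop: V_CE = V_CC − I_C·R_C = 23 − 1.99×1.5 = 20 V.
Since V_CE = 20 V > V_CE(sat) ≈ 0.2 V, the transistor is in the active region as assumed.

I_C ≈ 2 mA, V_CE ≈ 20 V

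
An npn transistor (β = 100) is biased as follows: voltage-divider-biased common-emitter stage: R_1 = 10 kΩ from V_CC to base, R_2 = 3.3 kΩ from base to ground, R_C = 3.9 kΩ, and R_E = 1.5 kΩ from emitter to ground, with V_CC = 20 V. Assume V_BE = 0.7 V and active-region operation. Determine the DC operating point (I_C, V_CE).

Thevenize the base divider: V_Th = V_CC·R_2/(R_1+R_2) = 20×3.3/13.3 = 4.96 V, R_Th = R_1‖R_2 = 2.48 kΩ.
Base-emitter loop: V_Th = I_B·R_Th + V_BE + (β+1)I_B·R_E, so I_B = (4.96 − 0.7) / (2.48 + 101×1.5) = 0.0277 mA.
I_C = β·I_B = 100×0.0277 = 2.77 mA, and I_E = (β+1)I_B = 2.8 mA.
V_CE = V_CC − I_C·R_C − I_E·R_E = 20 − 2.77×3.9 − 2.8×1.5 = 5.01 V.
V_CE = 5.01 V > 0.2 V confirms active-region operation.

I_C ≈ 2.8 mA, V_CE ≈ 5 V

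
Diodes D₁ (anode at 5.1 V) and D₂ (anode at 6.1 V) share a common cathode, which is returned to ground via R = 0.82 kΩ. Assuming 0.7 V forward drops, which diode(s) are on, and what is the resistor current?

Assume both conduct. Then node N would need to be at both 5.1−0.7 = 4.4 V and 6.1−0.7 = 5.4 V, which is impossible.
Assume only D₂ conducts: V_N = 6.1 − 0.7 = 5.4 V, so I_R = 5.4/0.82 = 6.59 mA.
Check D₁: its anode-to-cathode voltage is 5.1 − 5.4 = -0.3 V < 0.7 V, so it is off. The assumption is consistent.

Only D₂ conducts; I_R ≈ 6.6 mA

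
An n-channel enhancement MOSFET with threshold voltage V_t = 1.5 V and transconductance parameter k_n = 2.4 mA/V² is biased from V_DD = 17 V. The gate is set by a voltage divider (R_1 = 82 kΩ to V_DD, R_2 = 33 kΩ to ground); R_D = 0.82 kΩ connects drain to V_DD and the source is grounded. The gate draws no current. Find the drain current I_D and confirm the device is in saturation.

I_D ≈ 14 mA

V_G = V_DD·R_2/(R_1+R_2) = 17×33/115 = 4.88 V. With the source grounded, V_GS = V_G = 4.88 V.
Assume saturation: I_D = (k_n/2)(V_GS − V_t)² = (2.4/2)×(4.88 − 1.5)² = 1.2×3.38² = 13.7 mA.
V_DS = V_DD − I_D·R_D = 17 − 13.7×0.82 = 5.77 V.
Saturation requires V_DS ≥ V_GS − V_t = 3.38 V; 5.77 ≥ 3.38 ✓.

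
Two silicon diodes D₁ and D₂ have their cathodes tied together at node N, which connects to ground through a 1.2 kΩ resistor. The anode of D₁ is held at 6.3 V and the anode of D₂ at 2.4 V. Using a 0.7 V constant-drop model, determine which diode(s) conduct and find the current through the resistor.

Assume both conduct. Then node N would need to be at both 6.3−0.7 = 5.6 V and 2.4−0.7 = 1.7 V, which is impossible.
Assume only D₁ conducts: V_N = 6.3 − 0.7 = 5.6 V, so I_R = 5.6/1.2 = 4.67 mA.
Check D₂: its anode-to-cathode voltage is 2.4 − 5.6 = -3.2 V < 0.7 V, so it is off. The assumption is consistent.

Only D₁ conducts; I_R ≈ 4.7 mA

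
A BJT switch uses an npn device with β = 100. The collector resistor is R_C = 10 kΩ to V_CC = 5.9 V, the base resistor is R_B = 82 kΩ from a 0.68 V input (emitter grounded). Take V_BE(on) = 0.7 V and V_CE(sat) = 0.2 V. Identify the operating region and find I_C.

V_BB = 0.68 V ≤ V_BE(on) = 0.7 V, so the base-emitter junction is not forward biased.
The transistor is in cutoff: I_B = I_C = 0.

cutoff; I_C ≈ 0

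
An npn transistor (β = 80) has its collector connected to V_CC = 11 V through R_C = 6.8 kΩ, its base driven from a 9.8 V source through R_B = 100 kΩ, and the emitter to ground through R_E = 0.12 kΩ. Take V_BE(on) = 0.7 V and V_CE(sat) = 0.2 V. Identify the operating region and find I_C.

saturation; I_C ≈ 1.6 mA

Assume active: I_B = (9.8 − 0.7)/(100 + 81×0.12) = 0.0829 mA, I_C = β·I_B = 6.64 mA.
Then V_CE = 11 − 6.64×6.8 − 6.72×0.12 = -34.9 V < 0.2 V — the active assumption fails.
Re-solve with V_CE = 0.2 V. KCL at the emitter: V_E/R_E = (V_BB−0.7−V_E)/R_B + (V_CC−0.2−V_E)/R_C, giving V_E = 0.198 V.
I_C = (V_CC − 0.2 − V_E)/R_C = (10.8 − 0.198)/6.8 = 1.56 mA.
Check: I_B = (9.1 − 0.198)/100 = 0.089 mA, and β·I_B = 7.12 mA > I_C, confirming saturation.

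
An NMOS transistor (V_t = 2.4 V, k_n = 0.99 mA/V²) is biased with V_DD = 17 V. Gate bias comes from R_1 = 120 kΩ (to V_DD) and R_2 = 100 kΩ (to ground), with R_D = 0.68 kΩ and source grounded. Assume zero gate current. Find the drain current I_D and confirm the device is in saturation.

V_G = V_DD·R_2/(R_1+R_2) = 17×100/220 = 7.73 V. With the source grounded, V_GS = V_G = 7.73 V.
Assume saturation: I_D = (k_n/2)(V_GS − V_t)² = (0.99/2)×(7.73 − 2.4)² = 0.495×5.33² = 14 mA.
V_DS = V_DD − I_D·R_D = 17 − 14×0.68 = 7.45 V.
Saturation requires V_DS ≥ V_GS − V_t = 5.33 V; 7.45 ≥ 5.33 ✓.

I_D ≈ 14 mA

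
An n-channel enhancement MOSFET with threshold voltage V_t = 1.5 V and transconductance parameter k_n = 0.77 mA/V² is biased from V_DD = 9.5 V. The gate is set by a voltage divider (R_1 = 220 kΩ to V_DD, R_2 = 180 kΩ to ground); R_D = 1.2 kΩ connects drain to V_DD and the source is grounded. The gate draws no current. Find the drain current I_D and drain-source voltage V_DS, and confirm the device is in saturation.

V_G = V_DD·R_2/(R_1+R_2) = 9.5×180/400 = 4.28 V. With the source grounded, V_GS = V_G = 4.28 V.
Assume saturation: I_D = (k_n/2)(V_GS − V_t)² = (0.77/2)×(4.28 − 1.5)² = 0.385×2.78² = 2.96 mA.
V_DS = V_DD − I_D·R_D = 9.5 − 2.96×1.2 = 5.94 V.
Saturation requires V_DS ≥ V_GS − V_t = 2.78 V; 5.94 ≥ 2.78 ✓.

I_D ≈ 3 mA, V_DS ≈ 5.9 V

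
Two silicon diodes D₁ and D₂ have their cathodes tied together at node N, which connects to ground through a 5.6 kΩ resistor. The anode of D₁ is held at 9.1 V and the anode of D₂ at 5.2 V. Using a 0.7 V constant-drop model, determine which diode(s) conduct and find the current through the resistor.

Assume both conduct. Then node N would need to be at both 9.1−0.7 = 8.4 V and 5.2−0.7 = 4.5 V, which is impossible.
Assume only D₁ conducts: V_N = 9.1 − 0.7 = 8.4 V, so I_R = 8.4/5.6 = 1.5 mA.
Check D₂: its anode-to-cathode voltage is 5.2 − 8.4 = -3.2 V < 0.7 V, so it is off. The assumption is consistent.

Only D₁ conducts; I_R ≈ 1.5 mA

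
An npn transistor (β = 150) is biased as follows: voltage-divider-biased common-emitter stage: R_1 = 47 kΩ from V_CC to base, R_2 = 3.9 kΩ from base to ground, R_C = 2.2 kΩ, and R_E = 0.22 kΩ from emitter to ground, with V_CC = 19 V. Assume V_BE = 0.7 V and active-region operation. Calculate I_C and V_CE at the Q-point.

Thevenize the base divider: V_Th = V_CC·R_2/(R_1+R_2) = 19×3.9/50.9 = 1.46 V, R_Th = R_1‖R_2 = 3.6 kΩ.
Base-emitter loop: V_Th = I_B·R_Th + V_BE + (β+1)I_B·R_E, so I_B = (1.46 − 0.7) / (3.6 + 151×0.22) = 0.0205 mA.
I_C = β·I_B = 150×0.0205 = 3.08 mA, and I_E = (β+1)I_B = 3.1 mA.
V_CE = V_CC − I_C·R_C − I_E·R_E = 19 − 3.08×2.2 − 3.1×0.22 = 11.5 V.
V_CE = 11.5 V > 0.2 V confirms active-region operation.

I_C ≈ 3.1 mA, V_CE ≈ 12 V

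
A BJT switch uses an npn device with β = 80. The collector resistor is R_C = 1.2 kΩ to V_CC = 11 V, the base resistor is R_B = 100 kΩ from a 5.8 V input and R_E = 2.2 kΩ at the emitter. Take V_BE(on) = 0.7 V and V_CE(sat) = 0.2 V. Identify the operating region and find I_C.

active; I_C ≈ 1.5 mA

Assume active. Base-emitter loop: I_B = (V_BB − V_BE)/(R_B + (β+1)R_E) = (5.8 − 0.7)/(100 + 81×2.2) = 0.0183 mA.
I_C = β·I_B = 80×0.0183 = 1.47 mA.
V_CE = V_CC − I_C·R_C − I_E·R_E = 11 − 1.47×1.2 − 1.48×2.2 = 5.97 V > V_CE(sat), so the active-region assumption holds.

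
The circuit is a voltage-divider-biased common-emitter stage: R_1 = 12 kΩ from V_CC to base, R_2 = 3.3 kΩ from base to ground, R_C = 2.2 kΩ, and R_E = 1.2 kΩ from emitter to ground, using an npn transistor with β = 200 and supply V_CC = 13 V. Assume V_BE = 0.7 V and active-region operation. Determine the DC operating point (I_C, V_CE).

Thevenize the base divider: V_Th = V_CC·R_2/(R_1+R_2) = 13×3.3/15.3 = 2.8 V, R_Th = R_1‖R_2 = 2.59 kΩ.
Base-emitter loop: V_Th = I_B·R_Th + V_BE + (β+1)I_B·R_E, so I_B = (2.8 − 0.7) / (2.59 + 201×1.2) = 0.00863 mA.
I_C = β·I_B = 200×0.00863 = 1.73 mA, and I_E = (β+1)I_B = 1.73 mA.
V_CE = V_CC − I_C·R_C − I_E·R_E = 13 − 1.73×2.2 − 1.73×1.2 = 7.12 V.
V_CE = 7.12 V > 0.2 V confirms active-region operation.

I_C ≈ 1.7 mA, V_CE ≈ 7.1 V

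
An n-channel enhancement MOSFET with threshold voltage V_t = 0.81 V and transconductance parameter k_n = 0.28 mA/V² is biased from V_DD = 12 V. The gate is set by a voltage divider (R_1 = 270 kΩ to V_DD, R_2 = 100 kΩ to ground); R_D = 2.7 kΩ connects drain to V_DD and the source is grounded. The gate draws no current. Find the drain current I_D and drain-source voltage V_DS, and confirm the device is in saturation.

V_G = V_DD·R_2/(R_1+R_2) = 12×100/370 = 3.24 V. With the source grounded, V_GS = V_G = 3.24 V.
Assume saturation: I_D = (k_n/2)(V_GS − V_t)² = (0.28/2)×(3.24 − 0.81)² = 0.14×2.43² = 0.829 mA.
V_DS = V_DD − I_D·R_D = 12 − 0.829×2.7 = 9.76 V.
Saturation requires V_DS ≥ V_GS − V_t = 2.43 V; 9.76 ≥ 2.43 ✓.

I_D ≈ 0.83 mA, V_DS ≈ 9.8 V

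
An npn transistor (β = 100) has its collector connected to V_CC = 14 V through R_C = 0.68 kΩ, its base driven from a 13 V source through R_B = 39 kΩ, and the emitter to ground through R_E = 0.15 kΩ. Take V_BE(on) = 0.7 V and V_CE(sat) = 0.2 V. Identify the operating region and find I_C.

Assume active: I_B = (13 − 0.7)/(39 + 101×0.15) = 0.227 mA, I_C = β·I_B = 22.7 mA.
Then V_CE = 14 − 22.7×0.68 − 22.9×0.15 = -4.89 V < 0.2 V — the active assumption fails.
Re-solve with V_CE = 0.2 V. KCL at the emitter: V_E/R_E = (V_BB−0.7−V_E)/R_B + (V_CC−0.2−V_E)/R_C, giving V_E = 2.52 V.
I_C = (V_CC − 0.2 − V_E)/R_C = (13.8 − 2.52)/0.68 = 16.6 mA.
Check: I_B = (12.3 − 2.52)/39 = 0.251 mA, and β·I_B = 25.1 mA > I_C, confirming saturation.

saturation; I_C ≈ 17 mA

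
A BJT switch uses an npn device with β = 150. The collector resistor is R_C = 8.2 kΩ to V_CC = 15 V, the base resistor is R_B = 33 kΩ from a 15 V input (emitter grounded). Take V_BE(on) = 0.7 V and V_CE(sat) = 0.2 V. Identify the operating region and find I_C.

saturation; I_C ≈ 1.8 mA

Assume active: I_B = (15 − 0.7)/33 = 0.433 mA, giving I_C = β·I_B = 65 mA.
But then V_CE = 15 − 65×8.2 = -518 V < V_CE(sat) = 0.2 V — impossible in the active region.
So the transistor is saturated. With V_CE = 0.2 V, I_C = (V_CC − 0.2)/R_C = 14.8/8.2 = 1.8 mA.
Check: β·I_B = 65 mA > I_C = 1.8 mA, confirming saturation.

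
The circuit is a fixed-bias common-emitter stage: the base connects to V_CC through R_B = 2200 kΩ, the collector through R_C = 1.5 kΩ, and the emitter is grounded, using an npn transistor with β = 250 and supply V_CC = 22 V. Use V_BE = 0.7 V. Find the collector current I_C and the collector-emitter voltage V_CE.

Base loop: V_CC = I_B·R_B + V_BE, so I_B = (22 − 0.7)/2200 kΩ = 0.00968 mA.
In the active region I_C = β·I_B = 250 × 0.00968 = 2.42 mA.
Collector loop: V_CE = V_CC − I_C·R_C = 22 − 2.42×1.5 = 18.4 V.
Since V_CE = 18.4 V > V_CE(sat) ≈ 0.2 V, the transistor is in the active region as assumed.

I_C ≈ 2.4 mA, V_CE ≈ 18 V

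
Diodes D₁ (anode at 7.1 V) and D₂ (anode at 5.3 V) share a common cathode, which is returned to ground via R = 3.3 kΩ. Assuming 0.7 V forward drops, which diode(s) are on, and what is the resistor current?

Only D₁ conducts; I_R ≈ 1.9 mA

Assume both conduct. Then node N would need to be at both 7.1−0.7 = 6.4 V and 5.3−0.7 = 4.6 V, which is impossible.
Assume only D₁ conducts: V_N = 7.1 − 0.7 = 6.4 V, so I_R = 6.4/3.3 = 1.94 mA.
Check D₂: its anode-to-cathode voltage is 5.3 − 6.4 = -1.1 V < 0.7 V, so it is off. The assumption is consistent.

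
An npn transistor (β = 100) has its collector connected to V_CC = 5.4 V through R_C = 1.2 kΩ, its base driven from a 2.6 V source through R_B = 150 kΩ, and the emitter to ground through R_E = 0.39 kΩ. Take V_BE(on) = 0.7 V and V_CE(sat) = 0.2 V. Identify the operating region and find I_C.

Assume active. Base-emitter loop: I_B = (V_BB − V_BE)/(R_B + (β+1)R_E) = (2.6 − 0.7)/(150 + 101×0.39) = 0.01 mA.
I_C = β·I_B = 100×0.01 = 1 mA.
V_CE = V_CC − I_C·R_C − I_E·R_E = 5.4 − 1×1.2 − 1.01×0.39 = 3.8 V > V_CE(sat), so the active-region assumption holds.

active; I_C ≈ 1 mA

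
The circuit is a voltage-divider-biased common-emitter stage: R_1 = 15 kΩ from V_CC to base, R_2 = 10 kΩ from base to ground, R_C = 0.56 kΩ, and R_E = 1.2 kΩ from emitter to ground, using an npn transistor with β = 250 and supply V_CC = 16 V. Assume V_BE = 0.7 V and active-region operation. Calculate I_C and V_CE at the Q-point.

Thevenize the base divider: V_Th = V_CC·R_2/(R_1+R_2) = 16×10/25 = 6.4 V, R_Th = R_1‖R_2 = 6 kΩ.
Base-emitter loop: V_Th = I_B·R_Th + V_BE + (β+1)I_B·R_E, so I_B = (6.4 − 0.7) / (6 + 251×1.2) = 0.0186 mA.
I_C = β·I_B = 250×0.0186 = 4.64 mA, and I_E = (β+1)I_B = 4.66 mA.
V_CE = V_CC − I_C·R_C − I_E·R_E = 16 − 4.64×0.56 − 4.66×1.2 = 7.81 V.
V_CE = 7.81 V > 0.2 V confirms active-region operation.

I_C ≈ 4.6 mA, V_CE ≈ 7.8 V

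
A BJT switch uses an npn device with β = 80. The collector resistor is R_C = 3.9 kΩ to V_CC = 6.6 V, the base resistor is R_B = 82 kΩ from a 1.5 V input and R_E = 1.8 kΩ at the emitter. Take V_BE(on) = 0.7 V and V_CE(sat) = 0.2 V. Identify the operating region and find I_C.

active; I_C ≈ 0.28 mA

Assume active. Base-emitter loop: I_B = (V_BB − V_BE)/(R_B + (β+1)R_E) = (1.5 − 0.7)/(82 + 81×1.8) = 0.00351 mA.
I_C = β·I_B = 80×0.00351 = 0.281 mA.
V_CE = V_CC − I_C·R_C − I_E·R_E = 6.6 − 0.281×3.9 − 0.284×1.8 = 4.99 V > V_CE(sat), so the active-region assumption holds.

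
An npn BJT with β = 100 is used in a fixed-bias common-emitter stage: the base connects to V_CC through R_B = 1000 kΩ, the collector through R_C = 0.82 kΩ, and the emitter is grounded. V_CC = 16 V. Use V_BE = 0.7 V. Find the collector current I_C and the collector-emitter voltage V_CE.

I_C ≈ 1.5 mA, V_CE ≈ 15 V

Base loop: V_CC = I_B·R_B + V_BE, so I_B = (16 − 0.7)/1000 kΩ = 0.0153 mA.
In the active region I_C = β·I_B = 100 × 0.0153 = 1.53 mA.
Collector loop: V_CE = V_CC − I_C·R_C = 16 − 1.53×0.82 = 14.7 V.
Since V_CE = 14.7 V > V_CE(sat) ≈ 0.2 V, the transistor is in the active region as assumed.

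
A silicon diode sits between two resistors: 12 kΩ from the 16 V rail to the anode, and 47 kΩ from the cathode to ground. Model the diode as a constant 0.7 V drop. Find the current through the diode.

I ≈ 0.26 mA

The two resistors are in series with the diode, so KVL gives 16 = I·12 + 0.7 + I·47.
I = (16 − 0.7) / (12 + 47) kΩ = 15.3 / 59 = 0.259 mA.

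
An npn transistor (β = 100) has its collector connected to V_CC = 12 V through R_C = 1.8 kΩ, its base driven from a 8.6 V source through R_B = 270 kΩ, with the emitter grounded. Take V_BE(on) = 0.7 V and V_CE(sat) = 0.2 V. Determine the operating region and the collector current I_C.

Assume active. Base-emitter loop: I_B = (V_BB − V_BE)/R_B = (8.6 − 0.7)/270 = 0.0293 mA.
I_C = β·I_B = 100×0.0293 = 2.93 mA.
V_CE = V_CC − I_C·R_C = 12 − 2.93×1.8 = 6.73 V > V_CE(sat), so the active-region assumption holds.

active; I_C ≈ 2.9 mA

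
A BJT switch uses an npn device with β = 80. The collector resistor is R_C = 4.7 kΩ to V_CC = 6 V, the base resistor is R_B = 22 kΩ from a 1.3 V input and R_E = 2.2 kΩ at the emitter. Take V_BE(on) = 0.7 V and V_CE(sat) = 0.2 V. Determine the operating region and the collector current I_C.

active; I_C ≈ 0.24 mA

Assume active. Base-emitter loop: I_B = (V_BB − V_BE)/(R_B + (β+1)R_E) = (1.3 − 0.7)/(22 + 81×2.2) = 0.003 mA.
I_C = β·I_B = 80×0.003 = 0.24 mA.
V_CE = V_CC − I_C·R_C − I_E·R_E = 6 − 0.24×4.7 − 0.243×2.2 = 4.34 V > V_CE(sat), so the active-region assumption holds.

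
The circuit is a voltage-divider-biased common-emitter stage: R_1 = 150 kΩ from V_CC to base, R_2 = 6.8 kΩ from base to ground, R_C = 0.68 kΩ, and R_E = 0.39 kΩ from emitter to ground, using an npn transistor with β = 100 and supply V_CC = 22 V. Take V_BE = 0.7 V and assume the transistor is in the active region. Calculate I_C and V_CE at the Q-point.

Thevenize the base divider: V_Th = V_CC·R_2/(R_1+R_2) = 22×6.8/157 = 0.954 V, R_Th = R_1‖R_2 = 6.51 kΩ.
Base-emitter loop: V_Th = I_B·R_Th + V_BE + (β+1)I_B·R_E, so I_B = (0.954 − 0.7) / (6.51 + 101×0.39) = 0.00554 mA.
I_C = β·I_B = 100×0.00554 = 0.554 mA, and I_E = (β+1)I_B = 0.559 mA.
V_CE = V_CC − I_C·R_C − I_E·R_E = 22 − 0.554×0.68 − 0.559×0.39 = 21.4 V.
V_CE = 21.4 V > 0.2 V confirms active-region operation.

I_C ≈ 0.55 mA, V_CE ≈ 21 V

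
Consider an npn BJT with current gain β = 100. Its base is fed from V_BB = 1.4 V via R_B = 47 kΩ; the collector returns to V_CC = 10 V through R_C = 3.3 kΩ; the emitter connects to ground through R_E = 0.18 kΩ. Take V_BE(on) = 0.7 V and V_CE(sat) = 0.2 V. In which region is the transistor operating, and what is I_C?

active; I_C ≈ 1.1 mA

Assume active. Base-emitter loop: I_B = (V_BB − V_BE)/(R_B + (β+1)R_E) = (1.4 − 0.7)/(47 + 101×0.18) = 0.0107 mA.
I_C = β·I_B = 100×0.0107 = 1.07 mA.
V_CE = V_CC − I_C·R_C − I_E·R_E = 10 − 1.07×3.3 − 1.08×0.18 = 6.26 V > V_CE(sat), so the active-region assumption holds.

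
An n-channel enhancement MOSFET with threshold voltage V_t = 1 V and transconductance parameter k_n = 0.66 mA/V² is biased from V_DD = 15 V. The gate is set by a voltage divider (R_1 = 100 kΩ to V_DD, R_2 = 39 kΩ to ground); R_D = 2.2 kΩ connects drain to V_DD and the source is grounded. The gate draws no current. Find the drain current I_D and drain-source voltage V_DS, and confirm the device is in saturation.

I_D ≈ 3.4 mA, V_DS ≈ 7.5 V

V_G = V_DD·R_2/(R_1+R_2) = 15×39/139 = 4.21 V. With the source grounded, V_GS = V_G = 4.21 V.
Assume saturation: I_D = (k_n/2)(V_GS − V_t)² = (0.66/2)×(4.21 − 1)² = 0.33×3.21² = 3.4 mA.
V_DS = V_DD − I_D·R_D = 15 − 3.4×2.2 = 7.53 V.
Saturation requires V_DS ≥ V_GS − V_t = 3.21 V; 7.53 ≥ 3.21 ✓.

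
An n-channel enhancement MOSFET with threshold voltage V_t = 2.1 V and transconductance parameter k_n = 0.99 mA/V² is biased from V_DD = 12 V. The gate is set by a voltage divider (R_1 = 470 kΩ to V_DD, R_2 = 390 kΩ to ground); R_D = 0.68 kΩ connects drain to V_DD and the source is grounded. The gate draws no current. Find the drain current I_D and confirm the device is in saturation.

I_D ≈ 5.5 mA

V_G = V_DD·R_2/(R_1+R_2) = 12×390/860 = 5.44 V. With the source grounded, V_GS = V_G = 5.44 V.
Assume saturation: I_D = (k_n/2)(V_GS − V_t)² = (0.99/2)×(5.44 − 2.1)² = 0.495×3.34² = 5.53 mA.
V_DS = V_DD − I_D·R_D = 12 − 5.53×0.68 = 8.24 V.
Saturation requires V_DS ≥ V_GS − V_t = 3.34 V; 8.24 ≥ 3.34 ✓.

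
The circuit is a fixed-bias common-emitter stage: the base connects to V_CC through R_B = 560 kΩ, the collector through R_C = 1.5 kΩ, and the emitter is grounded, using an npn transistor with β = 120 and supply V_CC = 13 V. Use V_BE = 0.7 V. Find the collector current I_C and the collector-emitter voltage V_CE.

Base loop: V_CC = I_B·R_B + V_BE, so I_B = (13 − 0.7)/560 kΩ = 0.022 mA.
In the active region I_C = β·I_B = 120 × 0.022 = 2.64 mA.
Collector loop: V_CE = V_CC − I_C·R_C = 13 − 2.64×1.5 = 9.05 V.
Since V_CE = 9.05 V > V_CE(sat) ≈ 0.2 V, the transistor is in the active region as assumed.

I_C ≈ 2.6 mA, V_CE ≈ 9 V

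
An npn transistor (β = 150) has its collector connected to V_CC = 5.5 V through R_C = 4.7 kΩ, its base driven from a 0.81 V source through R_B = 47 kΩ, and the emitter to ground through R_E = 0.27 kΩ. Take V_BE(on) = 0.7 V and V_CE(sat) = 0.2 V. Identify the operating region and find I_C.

active; I_C ≈ 0.19 mA

Assume active. Base-emitter loop: I_B = (V_BB − V_BE)/(R_B + (β+1)R_E) = (0.81 − 0.7)/(47 + 151×0.27) = 0.00125 mA.
I_C = β·I_B = 150×0.00125 = 0.188 mA.
V_CE = V_CC − I_C·R_C − I_E·R_E = 5.5 − 0.188×4.7 − 0.189×0.27 = 4.57 V > V_CE(sat), so the active-region assumption holds.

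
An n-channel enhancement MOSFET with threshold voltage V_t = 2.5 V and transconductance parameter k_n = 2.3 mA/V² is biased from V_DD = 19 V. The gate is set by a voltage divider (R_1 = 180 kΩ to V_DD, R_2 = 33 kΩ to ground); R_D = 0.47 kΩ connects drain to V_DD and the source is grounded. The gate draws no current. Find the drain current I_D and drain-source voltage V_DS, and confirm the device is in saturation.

V_G = V_DD·R_2/(R_1+R_2) = 19×33/213 = 2.94 V. With the source grounded, V_GS = V_G = 2.94 V.
Assume saturation: I_D = (k_n/2)(V_GS − V_t)² = (2.3/2)×(2.94 − 2.5)² = 1.15×0.444² = 0.226 mA.
V_DS = V_DD − I_D·R_D = 19 − 0.226×0.47 = 18.9 V.
Saturation requires V_DS ≥ V_GS − V_t = 0.444 V; 18.9 ≥ 0.444 ✓.

I_D ≈ 0.23 mA, V_DS ≈ 19 V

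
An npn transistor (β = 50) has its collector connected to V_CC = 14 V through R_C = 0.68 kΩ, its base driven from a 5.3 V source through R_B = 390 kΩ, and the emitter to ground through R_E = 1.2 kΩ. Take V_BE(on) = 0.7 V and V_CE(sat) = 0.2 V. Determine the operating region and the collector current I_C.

active; I_C ≈ 0.51 mA

Assume active. Base-emitter loop: I_B = (V_BB − V_BE)/(R_B + (β+1)R_E) = (5.3 − 0.7)/(390 + 51×1.2) = 0.0102 mA.
I_C = β·I_B = 50×0.0102 = 0.51 mA.
V_CE = V_CC − I_C·R_C − I_E·R_E = 14 − 0.51×0.68 − 0.52×1.2 = 13 V > V_CE(sat), so the active-region assumption holds.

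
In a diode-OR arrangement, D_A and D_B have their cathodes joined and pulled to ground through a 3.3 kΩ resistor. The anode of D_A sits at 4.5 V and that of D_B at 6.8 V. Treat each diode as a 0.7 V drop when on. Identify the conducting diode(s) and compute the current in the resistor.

Assume both conduct. Then node N would need to be at both 4.5−0.7 = 3.8 V and 6.8−0.7 = 6.1 V, which is impossible.
Assume only D_B conducts: V_N = 6.8 − 0.7 = 6.1 V, so I_R = 6.1/3.3 = 1.85 mA.
Check D_A: its anode-to-cathode voltage is 4.5 − 6.1 = -1.6 V < 0.7 V, so it is off. The assumption is consistent.

Only D_B conducts; I_R ≈ 1.8 mA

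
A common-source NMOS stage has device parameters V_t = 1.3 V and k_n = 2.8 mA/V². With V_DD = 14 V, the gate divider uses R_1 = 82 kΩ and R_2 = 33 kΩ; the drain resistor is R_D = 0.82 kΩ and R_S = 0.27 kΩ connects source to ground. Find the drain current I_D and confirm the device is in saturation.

V_G = V_DD·R_2/(R_1+R_2) = 14×33/115 = 4.02 V.
Assume saturation: I_D = (k_n/2)(V_GS − V_t)² with V_GS = V_G − I_D·R_S = 4.02 − 0.27·I_D.
Substituting gives 0.102·I_D² − 3.05·I_D + 10.3 = 0, with roots I_D = 3.89 or 26 mA.
The root I_D = 26 mA gives V_GS = -3.01 V ≤ V_t, so take I_D = 3.89 mA.
Then V_GS = 2.97 V and V_DS = V_DD − I_D(R_D+R_S) = 14 − 3.89×1.09 = 9.76 V.
Saturation requires V_DS ≥ V_GS − V_t = 1.67 V; 9.76 ≥ 1.67 ✓.

I_D ≈ 3.9 mA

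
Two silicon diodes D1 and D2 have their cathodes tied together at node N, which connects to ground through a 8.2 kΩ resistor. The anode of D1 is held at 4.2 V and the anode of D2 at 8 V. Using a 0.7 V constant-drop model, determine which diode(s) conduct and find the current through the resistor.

Only D2 conducts; I_R ≈ 0.89 mA

Assume both conduct. Then node N would need to be at both 4.2−0.7 = 3.5 V and 8−0.7 = 7.3 V, which is impossible.
Assume only D2 conducts: V_N = 8 − 0.7 = 7.3 V, so I_R = 7.3/8.2 = 0.89 mA.
Check D1: its anode-to-cathode voltage is 4.2 − 7.3 = -3.1 V < 0.7 V, so it is off. The assumption is consistent.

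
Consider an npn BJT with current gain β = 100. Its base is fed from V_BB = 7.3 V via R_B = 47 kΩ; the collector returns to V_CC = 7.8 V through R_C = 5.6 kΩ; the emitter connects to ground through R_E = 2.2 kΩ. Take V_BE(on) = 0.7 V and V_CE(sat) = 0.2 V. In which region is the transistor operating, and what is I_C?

saturation; I_C ≈ 0.95 mA

Assume active: I_B = (7.3 − 0.7)/(47 + 101×2.2) = 0.0245 mA, I_C = β·I_B = 2.45 mA.
Then V_CE = 7.8 − 2.45×5.6 − 2.48×2.2 = -11.4 V < 0.2 V — the active assumption fails.
Re-solve with V_CE = 0.2 V. KCL at the emitter: V_E/R_E = (V_BB−0.7−V_E)/R_B + (V_CC−0.2−V_E)/R_C, giving V_E = 2.29 V.
I_C = (V_CC − 0.2 − V_E)/R_C = (7.6 − 2.29)/5.6 = 0.948 mA.
Check: I_B = (6.6 − 2.29)/47 = 0.0917 mA, and β·I_B = 9.17 mA > I_C, confirming saturation.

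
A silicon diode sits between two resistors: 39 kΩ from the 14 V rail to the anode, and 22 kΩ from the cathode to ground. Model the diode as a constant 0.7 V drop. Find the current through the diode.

I ≈ 0.22 mA

The two resistors are in series with the diode, so KVL gives 14 = I·39 + 0.7 + I·22.
I = (14 − 0.7) / (39 + 22) kΩ = 13.3 / 61 = 0.218 mA.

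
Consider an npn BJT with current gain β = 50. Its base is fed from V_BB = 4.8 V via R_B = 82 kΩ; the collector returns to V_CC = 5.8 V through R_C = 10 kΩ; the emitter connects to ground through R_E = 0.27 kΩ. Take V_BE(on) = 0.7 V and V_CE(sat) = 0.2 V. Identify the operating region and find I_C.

saturation; I_C ≈ 0.54 mA

Assume active: I_B = (4.8 − 0.7)/(82 + 51×0.27) = 0.0428 mA, I_C = β·I_B = 2.14 mA.
Then V_CE = 5.8 − 2.14×10 − 2.18×0.27 = -16.2 V < 0.2 V — the active assumption fails.
Re-solve with V_CE = 0.2 V. KCL at the emitter: V_E/R_E = (V_BB−0.7−V_E)/R_B + (V_CC−0.2−V_E)/R_C, giving V_E = 0.16 V.
I_C = (V_CC − 0.2 − V_E)/R_C = (5.6 − 0.16)/10 = 0.544 mA.
Check: I_B = (4.1 − 0.16)/82 = 0.0481 mA, and β·I_B = 2.4 mA > I_C, confirming saturation.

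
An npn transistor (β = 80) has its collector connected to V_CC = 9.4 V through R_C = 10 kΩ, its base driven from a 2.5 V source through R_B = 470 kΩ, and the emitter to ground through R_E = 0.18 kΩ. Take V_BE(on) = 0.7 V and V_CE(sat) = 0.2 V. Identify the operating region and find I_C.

Assume active. Base-emitter loop: I_B = (V_BB − V_BE)/(R_B + (β+1)R_E) = (2.5 − 0.7)/(470 + 81×0.18) = 0.00371 mA.
I_C = β·I_B = 80×0.00371 = 0.297 mA.
V_CE = V_CC − I_C·R_C − I_E·R_E = 9.4 − 0.297×10 − 0.301×0.18 = 6.37 V > V_CE(sat), so the active-region assumption holds.

active; I_C ≈ 0.3 mA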